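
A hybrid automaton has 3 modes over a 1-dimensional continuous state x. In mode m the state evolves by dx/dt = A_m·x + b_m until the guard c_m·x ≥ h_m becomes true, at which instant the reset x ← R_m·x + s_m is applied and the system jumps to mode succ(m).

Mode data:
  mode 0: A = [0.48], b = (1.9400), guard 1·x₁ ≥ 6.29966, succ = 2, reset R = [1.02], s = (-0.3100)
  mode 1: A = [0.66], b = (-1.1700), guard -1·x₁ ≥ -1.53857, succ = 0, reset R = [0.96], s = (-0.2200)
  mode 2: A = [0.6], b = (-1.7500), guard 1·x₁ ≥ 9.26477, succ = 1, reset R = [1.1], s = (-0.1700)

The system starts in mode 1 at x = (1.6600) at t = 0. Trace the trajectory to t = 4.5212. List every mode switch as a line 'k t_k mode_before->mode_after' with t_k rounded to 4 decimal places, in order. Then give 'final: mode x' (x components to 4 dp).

Mode 1: guard c·x = -1.5386 hit at Δt = 1.1076 (t = 1.1076), x⁻ = (1.5386) → reset → x⁺ = (1.2570), jump to mode 0
Mode 0: guard c·x = 6.2997 hit at Δt = 1.3931 (t = 2.5007), x⁻ = (6.2997) → reset → x⁺ = (6.1157), jump to mode 2
Mode 2: guard c·x = 9.2648 hit at Δt = 1.1422 (t = 3.6429), x⁻ = (9.2648) → reset → x⁺ = (10.0212), jump to mode 1
Mode 1: flow for 0.8783 to horizon, guard not reached → x = (16.5000)

1 1.1076 1->0
2 2.5007 0->2
3 3.6429 2->1
final: 1 16.5000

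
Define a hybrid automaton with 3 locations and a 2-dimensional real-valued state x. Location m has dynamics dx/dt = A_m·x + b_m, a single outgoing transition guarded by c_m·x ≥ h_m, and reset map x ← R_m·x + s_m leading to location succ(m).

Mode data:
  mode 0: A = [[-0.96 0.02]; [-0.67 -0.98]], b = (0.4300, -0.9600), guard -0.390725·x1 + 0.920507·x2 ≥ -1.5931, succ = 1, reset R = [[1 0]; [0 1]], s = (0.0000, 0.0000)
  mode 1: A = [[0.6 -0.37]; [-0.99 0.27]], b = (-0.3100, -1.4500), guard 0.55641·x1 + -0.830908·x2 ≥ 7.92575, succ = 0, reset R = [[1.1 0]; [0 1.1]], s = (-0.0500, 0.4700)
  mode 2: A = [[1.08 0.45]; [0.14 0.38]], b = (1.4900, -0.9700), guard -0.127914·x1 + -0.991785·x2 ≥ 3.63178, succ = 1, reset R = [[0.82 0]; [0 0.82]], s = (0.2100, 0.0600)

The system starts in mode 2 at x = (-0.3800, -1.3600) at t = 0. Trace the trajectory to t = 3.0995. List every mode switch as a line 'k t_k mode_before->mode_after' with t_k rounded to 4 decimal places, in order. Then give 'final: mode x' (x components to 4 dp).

Mode 2: guard c·x = 3.6318 hit at Δt = 1.1917 (t = 1.1917), x⁻ = (-0.1452, -3.6431) → reset → x⁺ = (0.0909, -2.9274), jump to mode 1
Mode 1: guard c·x = 7.9257 hit at Δt = 1.2351 (t = 2.4268), x⁻ = (2.7616, -7.6894) → reset → x⁺ = (2.9877, -7.9883), jump to mode 0
Mode 0: flow for 0.6727 to horizon, guard not reached → x = (1.7157, -5.3350)

1 1.1917 2->1
2 2.4268 1->0
final: 0 1.7157 -5.3350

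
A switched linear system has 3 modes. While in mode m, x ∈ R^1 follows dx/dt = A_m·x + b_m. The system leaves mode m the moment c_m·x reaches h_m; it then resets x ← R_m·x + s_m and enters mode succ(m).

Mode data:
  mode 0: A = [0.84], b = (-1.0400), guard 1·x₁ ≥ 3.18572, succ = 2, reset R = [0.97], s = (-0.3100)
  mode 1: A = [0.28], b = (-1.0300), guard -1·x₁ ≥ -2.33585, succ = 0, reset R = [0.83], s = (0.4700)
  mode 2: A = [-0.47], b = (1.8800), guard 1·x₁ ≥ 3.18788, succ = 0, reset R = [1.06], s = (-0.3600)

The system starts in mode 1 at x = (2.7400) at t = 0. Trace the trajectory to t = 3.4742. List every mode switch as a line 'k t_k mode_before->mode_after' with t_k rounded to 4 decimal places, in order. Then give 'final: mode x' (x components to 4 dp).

1 1.2789 1->0
2 1.8849 0->2
3 2.7505 2->0
4 2.8570 0->2
final: 2 3.0873

Mode 1: guard c·x = -2.3359 hit at Δt = 1.2789 (t = 1.2789), x⁻ = (2.3359) → reset → x⁺ = (2.4088), jump to mode 0
Mode 0: guard c·x = 3.1857 hit at Δt = 0.6060 (t = 1.8849), x⁻ = (3.1857) → reset → x⁺ = (2.7801), jump to mode 2
Mode 2: guard c·x = 3.1879 hit at Δt = 0.8656 (t = 2.7505), x⁻ = (3.1879) → reset → x⁺ = (3.0192), jump to mode 0
Mode 0: guard c·x = 3.1857 hit at Δt = 0.1064 (t = 2.8570), x⁻ = (3.1857) → reset → x⁺ = (2.7801), jump to mode 2
Mode 2: flow for 0.6172 to horizon, guard not reached → x = (3.0873)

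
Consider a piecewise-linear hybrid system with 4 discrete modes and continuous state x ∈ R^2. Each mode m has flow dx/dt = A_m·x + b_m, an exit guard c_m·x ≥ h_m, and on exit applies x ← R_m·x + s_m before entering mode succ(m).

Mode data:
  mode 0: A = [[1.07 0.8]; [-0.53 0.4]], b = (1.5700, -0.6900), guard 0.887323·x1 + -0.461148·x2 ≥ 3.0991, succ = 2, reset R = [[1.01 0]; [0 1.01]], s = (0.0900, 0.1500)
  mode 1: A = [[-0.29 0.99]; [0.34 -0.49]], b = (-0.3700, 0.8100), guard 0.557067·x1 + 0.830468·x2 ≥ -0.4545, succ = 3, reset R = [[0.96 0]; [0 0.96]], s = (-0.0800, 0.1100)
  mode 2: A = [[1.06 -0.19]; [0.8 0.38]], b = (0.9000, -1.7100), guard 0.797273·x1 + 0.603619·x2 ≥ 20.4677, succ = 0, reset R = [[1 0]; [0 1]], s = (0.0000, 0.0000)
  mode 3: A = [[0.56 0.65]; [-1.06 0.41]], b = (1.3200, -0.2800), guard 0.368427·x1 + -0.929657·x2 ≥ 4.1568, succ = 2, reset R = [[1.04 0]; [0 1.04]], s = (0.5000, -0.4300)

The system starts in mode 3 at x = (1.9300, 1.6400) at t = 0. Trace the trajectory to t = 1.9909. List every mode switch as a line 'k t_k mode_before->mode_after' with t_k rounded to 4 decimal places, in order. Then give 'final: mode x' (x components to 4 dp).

Mode 3: guard c·x = 4.1568 hit at Δt = 0.9773 (t = 0.9773), x⁻ = (5.2475, -2.3917) → reset → x⁺ = (5.9574, -2.9174), jump to mode 2
Mode 2: flow for 1.0136 to horizon, guard not reached → x = (19.3866, 4.6587)

1 0.9773 3->2
final: 2 19.3866 4.6587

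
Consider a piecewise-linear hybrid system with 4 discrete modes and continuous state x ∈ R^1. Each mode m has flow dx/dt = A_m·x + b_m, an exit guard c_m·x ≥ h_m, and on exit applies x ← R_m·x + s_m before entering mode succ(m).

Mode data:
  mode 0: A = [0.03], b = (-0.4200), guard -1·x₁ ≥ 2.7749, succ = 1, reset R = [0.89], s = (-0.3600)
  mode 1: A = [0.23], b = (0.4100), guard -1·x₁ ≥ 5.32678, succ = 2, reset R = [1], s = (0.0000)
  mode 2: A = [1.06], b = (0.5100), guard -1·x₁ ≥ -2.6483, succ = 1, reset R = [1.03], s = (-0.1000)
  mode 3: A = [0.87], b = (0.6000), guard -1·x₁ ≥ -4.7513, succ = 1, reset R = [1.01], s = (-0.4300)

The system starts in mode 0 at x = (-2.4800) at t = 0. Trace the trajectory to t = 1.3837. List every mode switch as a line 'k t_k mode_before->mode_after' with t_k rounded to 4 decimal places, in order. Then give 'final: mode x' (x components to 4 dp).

Mode 0: guard c·x = 2.7749 hit at Δt = 0.5912 (t = 0.5912), x⁻ = (-2.7749) → reset → x⁺ = (-2.8297), jump to mode 1
Mode 1: flow for 0.7925 to horizon, guard not reached → x = (-3.0390)

1 0.5912 0->1
final: 1 -3.0390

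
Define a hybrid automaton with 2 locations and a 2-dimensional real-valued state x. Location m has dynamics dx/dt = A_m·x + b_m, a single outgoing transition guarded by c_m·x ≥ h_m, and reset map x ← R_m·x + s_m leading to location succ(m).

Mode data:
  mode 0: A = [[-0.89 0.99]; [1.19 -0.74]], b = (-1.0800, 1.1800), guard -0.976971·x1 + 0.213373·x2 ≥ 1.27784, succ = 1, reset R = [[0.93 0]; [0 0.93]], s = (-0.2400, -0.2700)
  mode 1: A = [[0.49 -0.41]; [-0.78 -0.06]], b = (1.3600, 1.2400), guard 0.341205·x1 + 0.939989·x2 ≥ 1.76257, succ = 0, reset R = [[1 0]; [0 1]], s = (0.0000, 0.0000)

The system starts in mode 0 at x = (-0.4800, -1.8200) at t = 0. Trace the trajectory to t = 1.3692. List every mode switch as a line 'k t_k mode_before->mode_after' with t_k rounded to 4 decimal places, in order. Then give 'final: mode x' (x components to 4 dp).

Mode 0: guard c·x = 1.2778 hit at Δt = 0.7422 (t = 0.7422), x⁻ = (-1.5633, -1.1690) → reset → x⁺ = (-1.6938, -1.3572), jump to mode 1
Mode 1: flow for 0.6270 to horizon, guard not reached → x = (-1.1160, 0.1213)

1 0.7422 0->1
final: 1 -1.1160 0.1213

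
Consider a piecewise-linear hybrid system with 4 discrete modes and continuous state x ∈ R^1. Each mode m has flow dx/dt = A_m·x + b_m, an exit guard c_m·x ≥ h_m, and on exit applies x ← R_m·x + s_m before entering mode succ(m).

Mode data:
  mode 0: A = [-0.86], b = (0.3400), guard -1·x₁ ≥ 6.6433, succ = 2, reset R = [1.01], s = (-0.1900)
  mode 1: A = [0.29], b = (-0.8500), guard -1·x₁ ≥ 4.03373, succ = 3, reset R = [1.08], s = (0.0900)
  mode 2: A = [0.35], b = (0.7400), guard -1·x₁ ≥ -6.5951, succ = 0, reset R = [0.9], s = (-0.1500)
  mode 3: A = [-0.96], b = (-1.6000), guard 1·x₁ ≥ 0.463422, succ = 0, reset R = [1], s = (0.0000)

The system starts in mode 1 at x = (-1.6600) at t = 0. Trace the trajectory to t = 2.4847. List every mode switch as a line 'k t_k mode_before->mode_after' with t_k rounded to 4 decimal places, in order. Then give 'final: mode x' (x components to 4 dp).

1 1.4371 1->3
final: 3 -2.6176

Mode 1: guard c·x = 4.0337 hit at Δt = 1.4371 (t = 1.4371), x⁻ = (-4.0337) → reset → x⁺ = (-4.2664), jump to mode 3
Mode 3: flow for 1.0476 to horizon, guard not reached → x = (-2.6176)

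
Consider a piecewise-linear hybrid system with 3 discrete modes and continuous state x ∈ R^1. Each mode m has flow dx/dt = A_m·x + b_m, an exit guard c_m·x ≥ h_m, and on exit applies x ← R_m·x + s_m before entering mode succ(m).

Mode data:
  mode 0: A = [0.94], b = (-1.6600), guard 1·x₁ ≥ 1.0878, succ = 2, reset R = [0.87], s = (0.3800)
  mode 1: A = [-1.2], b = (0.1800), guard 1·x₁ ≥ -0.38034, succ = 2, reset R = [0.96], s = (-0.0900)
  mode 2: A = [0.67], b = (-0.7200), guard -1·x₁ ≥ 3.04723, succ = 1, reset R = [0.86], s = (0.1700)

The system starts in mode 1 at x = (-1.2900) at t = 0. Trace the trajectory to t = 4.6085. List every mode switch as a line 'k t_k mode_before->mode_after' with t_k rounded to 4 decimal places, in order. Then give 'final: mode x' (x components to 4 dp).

Mode 1: guard c·x = -0.3803 hit at Δt = 0.8324 (t = 0.8324), x⁻ = (-0.3803) → reset → x⁺ = (-0.4551), jump to mode 2
Mode 2: guard c·x = 3.0472 hit at Δt = 1.4794 (t = 2.3118), x⁻ = (-3.0472) → reset → x⁺ = (-2.4506), jump to mode 1
Mode 1: guard c·x = -0.3803 hit at Δt = 1.3250 (t = 3.6368), x⁻ = (-0.3803) → reset → x⁺ = (-0.4551), jump to mode 2
Mode 2: flow for 0.9717 to horizon, guard not reached → x = (-1.8587)

1 0.8324 1->2
2 2.3118 2->1
3 3.6368 1->2
final: 2 -1.8587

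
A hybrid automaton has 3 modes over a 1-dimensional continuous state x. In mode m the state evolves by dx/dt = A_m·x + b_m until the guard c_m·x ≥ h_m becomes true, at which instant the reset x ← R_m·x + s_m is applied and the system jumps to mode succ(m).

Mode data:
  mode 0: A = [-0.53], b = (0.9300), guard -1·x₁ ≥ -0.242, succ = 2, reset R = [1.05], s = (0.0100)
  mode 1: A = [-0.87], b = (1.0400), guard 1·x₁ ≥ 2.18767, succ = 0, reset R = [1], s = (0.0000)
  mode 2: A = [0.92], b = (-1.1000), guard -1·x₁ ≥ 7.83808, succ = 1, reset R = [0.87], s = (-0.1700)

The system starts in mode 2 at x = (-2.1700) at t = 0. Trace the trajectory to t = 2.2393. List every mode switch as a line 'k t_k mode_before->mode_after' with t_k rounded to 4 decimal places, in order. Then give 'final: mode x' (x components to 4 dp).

1 1.0732 2->1
final: 1 -1.7722

Mode 2: guard c·x = 7.8381 hit at Δt = 1.0732 (t = 1.0732), x⁻ = (-7.8381) → reset → x⁺ = (-6.9891), jump to mode 1
Mode 1: flow for 1.1661 to horizon, guard not reached → x = (-1.7722)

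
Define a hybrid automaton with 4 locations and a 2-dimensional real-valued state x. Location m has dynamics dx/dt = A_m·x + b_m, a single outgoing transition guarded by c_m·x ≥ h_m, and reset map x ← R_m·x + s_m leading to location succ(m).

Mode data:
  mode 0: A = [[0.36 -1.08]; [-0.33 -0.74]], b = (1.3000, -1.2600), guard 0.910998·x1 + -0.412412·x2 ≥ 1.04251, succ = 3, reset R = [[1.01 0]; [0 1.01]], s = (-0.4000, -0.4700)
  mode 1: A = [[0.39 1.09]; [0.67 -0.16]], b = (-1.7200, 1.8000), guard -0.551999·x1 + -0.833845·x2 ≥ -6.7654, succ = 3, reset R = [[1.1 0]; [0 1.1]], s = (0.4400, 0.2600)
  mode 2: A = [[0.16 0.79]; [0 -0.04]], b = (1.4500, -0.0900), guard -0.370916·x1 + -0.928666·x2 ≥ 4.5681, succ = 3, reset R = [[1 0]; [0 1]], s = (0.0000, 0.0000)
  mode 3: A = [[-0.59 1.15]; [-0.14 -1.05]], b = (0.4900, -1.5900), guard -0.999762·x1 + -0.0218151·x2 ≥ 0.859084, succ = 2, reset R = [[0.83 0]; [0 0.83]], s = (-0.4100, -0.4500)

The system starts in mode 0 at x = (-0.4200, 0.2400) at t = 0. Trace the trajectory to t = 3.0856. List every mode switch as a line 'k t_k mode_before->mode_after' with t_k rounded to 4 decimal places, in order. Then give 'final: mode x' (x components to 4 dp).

Mode 0: guard c·x = 1.0425 hit at Δt = 0.7968 (t = 0.7968), x⁻ = (0.8450, -0.6613) → reset → x⁺ = (0.4535, -1.1379), jump to mode 3
Mode 3: guard c·x = 0.8591 hit at Δt = 1.4609 (t = 2.2577), x⁻ = (-0.8289, -1.3909) → reset → x⁺ = (-1.0980, -1.6044), jump to mode 2
Mode 2: flow for 0.8279 to horizon, guard not reached → x = (-1.0992, -1.6254)

1 0.7968 0->3
2 2.2577 3->2
final: 2 -1.0992 -1.6254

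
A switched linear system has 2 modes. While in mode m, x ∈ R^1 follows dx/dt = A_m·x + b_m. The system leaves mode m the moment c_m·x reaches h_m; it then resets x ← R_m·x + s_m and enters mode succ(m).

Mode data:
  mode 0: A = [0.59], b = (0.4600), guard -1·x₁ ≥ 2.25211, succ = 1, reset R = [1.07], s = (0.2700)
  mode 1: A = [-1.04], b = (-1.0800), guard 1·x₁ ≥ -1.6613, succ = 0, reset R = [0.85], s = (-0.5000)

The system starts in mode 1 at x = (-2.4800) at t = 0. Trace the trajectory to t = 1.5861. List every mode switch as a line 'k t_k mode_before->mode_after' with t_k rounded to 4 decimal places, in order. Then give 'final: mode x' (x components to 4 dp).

1 0.8069 1->0
2 1.2519 0->1
final: 1 -1.8164

Mode 1: guard c·x = -1.6613 hit at Δt = 0.8069 (t = 0.8069), x⁻ = (-1.6613) → reset → x⁺ = (-1.9121), jump to mode 0
Mode 0: guard c·x = 2.2521 hit at Δt = 0.4450 (t = 1.2519), x⁻ = (-2.2521) → reset → x⁺ = (-2.1398), jump to mode 1
Mode 1: flow for 0.3342 to horizon, guard not reached → x = (-1.8164)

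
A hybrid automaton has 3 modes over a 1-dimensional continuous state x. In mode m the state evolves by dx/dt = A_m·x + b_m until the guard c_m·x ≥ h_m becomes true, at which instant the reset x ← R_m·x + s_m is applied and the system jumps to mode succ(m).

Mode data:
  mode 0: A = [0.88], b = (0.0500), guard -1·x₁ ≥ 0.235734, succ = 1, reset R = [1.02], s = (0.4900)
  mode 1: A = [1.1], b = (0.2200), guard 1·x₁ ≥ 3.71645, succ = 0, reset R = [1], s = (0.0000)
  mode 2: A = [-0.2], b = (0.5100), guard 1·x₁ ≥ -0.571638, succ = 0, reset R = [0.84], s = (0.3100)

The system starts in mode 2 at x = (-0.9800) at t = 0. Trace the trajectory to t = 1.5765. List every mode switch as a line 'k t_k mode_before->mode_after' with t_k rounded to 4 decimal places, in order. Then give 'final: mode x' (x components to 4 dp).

1 0.6147 2->0
2 1.1333 0->1
final: 1 0.5320

Mode 2: guard c·x = -0.5716 hit at Δt = 0.6147 (t = 0.6147), x⁻ = (-0.5716) → reset → x⁺ = (-0.1702), jump to mode 0
Mode 0: guard c·x = 0.2357 hit at Δt = 0.5186 (t = 1.1333), x⁻ = (-0.2357) → reset → x⁺ = (0.2496), jump to mode 1
Mode 1: flow for 0.4432 to horizon, guard not reached → x = (0.5320)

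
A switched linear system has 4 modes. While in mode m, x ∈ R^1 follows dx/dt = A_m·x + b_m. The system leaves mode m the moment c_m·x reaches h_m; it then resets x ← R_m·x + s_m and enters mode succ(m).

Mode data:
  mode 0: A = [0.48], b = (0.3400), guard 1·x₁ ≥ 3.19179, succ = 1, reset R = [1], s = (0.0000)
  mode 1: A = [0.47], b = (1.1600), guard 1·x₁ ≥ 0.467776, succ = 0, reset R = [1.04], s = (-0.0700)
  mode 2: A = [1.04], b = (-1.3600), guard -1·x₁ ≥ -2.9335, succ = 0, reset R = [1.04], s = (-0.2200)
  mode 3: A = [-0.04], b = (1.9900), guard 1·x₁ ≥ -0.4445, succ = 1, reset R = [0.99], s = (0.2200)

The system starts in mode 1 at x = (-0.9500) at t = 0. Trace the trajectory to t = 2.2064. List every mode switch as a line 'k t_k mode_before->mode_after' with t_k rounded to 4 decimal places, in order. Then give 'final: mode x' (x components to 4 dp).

Mode 1: guard c·x = 0.4678 hit at Δt = 1.4033 (t = 1.4033), x⁻ = (0.4678) → reset → x⁺ = (0.4165), jump to mode 0
Mode 0: flow for 0.8031 to horizon, guard not reached → x = (0.9455)

1 1.4033 1->0
final: 0 0.9455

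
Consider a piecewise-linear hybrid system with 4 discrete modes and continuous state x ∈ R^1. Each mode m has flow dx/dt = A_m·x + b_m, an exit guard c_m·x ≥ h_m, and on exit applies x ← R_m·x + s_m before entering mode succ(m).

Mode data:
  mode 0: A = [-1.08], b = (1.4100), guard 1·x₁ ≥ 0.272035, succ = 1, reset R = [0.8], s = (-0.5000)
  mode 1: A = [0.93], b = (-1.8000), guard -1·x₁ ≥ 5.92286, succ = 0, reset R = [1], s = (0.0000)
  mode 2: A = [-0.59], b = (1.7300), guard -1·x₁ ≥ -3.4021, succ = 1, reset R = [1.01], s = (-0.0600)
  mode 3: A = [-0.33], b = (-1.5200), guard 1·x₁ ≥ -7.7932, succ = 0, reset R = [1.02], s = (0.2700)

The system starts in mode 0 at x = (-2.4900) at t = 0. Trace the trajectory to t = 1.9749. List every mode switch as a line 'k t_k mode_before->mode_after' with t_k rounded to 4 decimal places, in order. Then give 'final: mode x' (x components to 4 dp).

1 1.2045 0->1
final: 1 -2.6049

Mode 0: guard c·x = 0.2720 hit at Δt = 1.2045 (t = 1.2045), x⁻ = (0.2720) → reset → x⁺ = (-0.2824), jump to mode 1
Mode 1: flow for 0.7704 to horizon, guard not reached → x = (-2.6049)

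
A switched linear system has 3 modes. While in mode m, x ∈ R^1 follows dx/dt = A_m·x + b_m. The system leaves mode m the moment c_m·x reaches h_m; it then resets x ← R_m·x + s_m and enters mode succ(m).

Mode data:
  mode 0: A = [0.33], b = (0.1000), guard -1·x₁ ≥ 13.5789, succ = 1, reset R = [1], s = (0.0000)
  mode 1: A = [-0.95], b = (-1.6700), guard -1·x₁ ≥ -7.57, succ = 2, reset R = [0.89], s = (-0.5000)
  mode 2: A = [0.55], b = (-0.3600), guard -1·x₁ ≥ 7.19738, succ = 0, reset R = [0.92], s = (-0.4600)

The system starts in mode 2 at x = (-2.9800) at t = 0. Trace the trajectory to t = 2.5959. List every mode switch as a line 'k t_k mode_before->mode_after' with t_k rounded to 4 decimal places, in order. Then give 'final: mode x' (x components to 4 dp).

1 1.4005 2->0
final: 0 -10.3598

Mode 2: guard c·x = 7.1974 hit at Δt = 1.4005 (t = 1.4005), x⁻ = (-7.1974) → reset → x⁺ = (-7.0816), jump to mode 0
Mode 0: flow for 1.1954 to horizon, guard not reached → x = (-10.3598)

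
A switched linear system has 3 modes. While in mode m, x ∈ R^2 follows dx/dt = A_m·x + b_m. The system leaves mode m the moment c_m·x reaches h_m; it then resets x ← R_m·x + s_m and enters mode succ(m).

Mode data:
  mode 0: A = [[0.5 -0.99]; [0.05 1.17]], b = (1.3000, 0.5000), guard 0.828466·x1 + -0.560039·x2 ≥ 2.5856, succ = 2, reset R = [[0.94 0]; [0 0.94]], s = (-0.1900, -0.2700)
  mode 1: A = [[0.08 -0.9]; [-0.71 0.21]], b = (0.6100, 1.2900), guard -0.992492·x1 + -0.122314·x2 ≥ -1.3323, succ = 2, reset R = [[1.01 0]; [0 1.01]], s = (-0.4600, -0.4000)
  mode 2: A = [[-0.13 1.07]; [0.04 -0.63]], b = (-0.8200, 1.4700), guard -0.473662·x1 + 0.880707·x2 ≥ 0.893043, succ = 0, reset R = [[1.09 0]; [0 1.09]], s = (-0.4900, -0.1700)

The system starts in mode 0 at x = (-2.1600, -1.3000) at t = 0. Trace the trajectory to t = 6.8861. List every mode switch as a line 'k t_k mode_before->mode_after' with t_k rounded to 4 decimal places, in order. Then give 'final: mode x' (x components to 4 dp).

Mode 0: guard c·x = 2.5856 hit at Δt = 1.0107 (t = 1.0107), x⁻ = (0.8267, -3.3939) → reset → x⁺ = (0.5871, -3.4603), jump to mode 2
Mode 2: guard c·x = 0.8930 hit at Δt = 1.2655 (t = 2.2762), x⁻ = (-2.5005, -0.3308) → reset → x⁺ = (-3.2155, -0.5306), jump to mode 0
Mode 0: guard c·x = 2.5856 hit at Δt = 2.3082 (t = 4.5844), x⁻ = (0.6945, -3.5894) → reset → x⁺ = (0.4628, -3.6441), jump to mode 2
Mode 2: guard c·x = 0.8930 hit at Δt = 1.2407 (t = 5.8251), x⁻ = (-2.7439, -0.4617) → reset → x⁺ = (-3.4809, -0.6733), jump to mode 0
Mode 0: flow for 1.0610 to horizon, guard not reached → x = (-2.6910, -1.6227)

1 1.0107 0->2
2 2.2762 2->0
3 4.5844 0->2
4 5.8251 2->0
final: 0 -2.6910 -1.6227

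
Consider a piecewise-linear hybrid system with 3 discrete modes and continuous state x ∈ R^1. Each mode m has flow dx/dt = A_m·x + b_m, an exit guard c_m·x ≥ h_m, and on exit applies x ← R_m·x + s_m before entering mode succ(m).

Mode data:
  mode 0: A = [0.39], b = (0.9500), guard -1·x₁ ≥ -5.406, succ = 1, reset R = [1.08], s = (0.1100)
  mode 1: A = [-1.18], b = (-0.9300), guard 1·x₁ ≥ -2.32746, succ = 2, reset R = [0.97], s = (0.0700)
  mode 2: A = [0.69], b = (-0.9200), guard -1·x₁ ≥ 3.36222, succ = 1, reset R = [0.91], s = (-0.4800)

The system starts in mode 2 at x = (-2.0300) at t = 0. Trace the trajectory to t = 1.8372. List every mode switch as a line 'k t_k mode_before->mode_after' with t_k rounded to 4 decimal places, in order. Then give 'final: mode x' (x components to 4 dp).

Mode 2: guard c·x = 3.3622 hit at Δt = 0.4836 (t = 0.4836), x⁻ = (-3.3622) → reset → x⁺ = (-3.5396), jump to mode 1
Mode 1: guard c·x = -2.3275 hit at Δt = 0.4922 (t = 0.9758), x⁻ = (-2.3275) → reset → x⁺ = (-2.1876), jump to mode 2
Mode 2: guard c·x = 3.3622 hit at Δt = 0.4172 (t = 1.3930), x⁻ = (-3.3622) → reset → x⁺ = (-3.5396), jump to mode 1
Mode 1: flow for 0.4442 to horizon, guard not reached → x = (-2.4172)

1 0.4836 2->1
2 0.9758 1->2
3 1.3930 2->1
final: 1 -2.4172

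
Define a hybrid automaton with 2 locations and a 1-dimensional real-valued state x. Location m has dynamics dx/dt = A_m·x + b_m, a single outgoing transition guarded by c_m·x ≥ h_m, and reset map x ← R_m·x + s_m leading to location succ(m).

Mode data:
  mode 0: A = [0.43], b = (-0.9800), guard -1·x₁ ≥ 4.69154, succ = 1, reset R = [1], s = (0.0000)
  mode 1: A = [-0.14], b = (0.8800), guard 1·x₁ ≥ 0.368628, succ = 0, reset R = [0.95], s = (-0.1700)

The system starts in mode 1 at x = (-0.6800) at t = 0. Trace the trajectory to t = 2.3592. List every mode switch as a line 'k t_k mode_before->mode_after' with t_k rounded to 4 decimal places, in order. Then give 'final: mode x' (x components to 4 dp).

Mode 1: guard c·x = 0.3686 hit at Δt = 1.1654 (t = 1.1654), x⁻ = (0.3686) → reset → x⁺ = (0.1802), jump to mode 0
Mode 0: flow for 1.1938 to horizon, guard not reached → x = (-1.2278)

1 1.1654 1->0
final: 0 -1.2278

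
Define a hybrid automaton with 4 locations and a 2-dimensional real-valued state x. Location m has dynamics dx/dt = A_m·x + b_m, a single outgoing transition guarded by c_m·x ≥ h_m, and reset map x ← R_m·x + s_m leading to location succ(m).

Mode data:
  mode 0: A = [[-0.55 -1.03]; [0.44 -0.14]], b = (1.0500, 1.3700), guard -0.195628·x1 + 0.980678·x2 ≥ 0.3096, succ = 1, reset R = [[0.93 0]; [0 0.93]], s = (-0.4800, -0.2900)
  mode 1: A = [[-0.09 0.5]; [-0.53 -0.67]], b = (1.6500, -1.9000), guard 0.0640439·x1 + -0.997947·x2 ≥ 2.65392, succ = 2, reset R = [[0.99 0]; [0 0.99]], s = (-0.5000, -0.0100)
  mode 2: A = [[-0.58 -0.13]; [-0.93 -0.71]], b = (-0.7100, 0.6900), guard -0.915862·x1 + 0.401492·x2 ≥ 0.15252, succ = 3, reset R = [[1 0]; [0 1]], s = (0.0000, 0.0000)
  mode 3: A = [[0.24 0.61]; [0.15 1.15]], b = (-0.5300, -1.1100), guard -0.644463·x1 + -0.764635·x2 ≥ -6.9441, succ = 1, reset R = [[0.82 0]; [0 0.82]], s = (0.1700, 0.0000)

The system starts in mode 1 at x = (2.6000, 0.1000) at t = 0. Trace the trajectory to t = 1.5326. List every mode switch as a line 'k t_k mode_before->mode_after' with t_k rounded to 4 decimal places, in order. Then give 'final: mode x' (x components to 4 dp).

1 0.9567 1->2
final: 2 1.7873 -2.2658

Mode 1: guard c·x = 2.6539 hit at Δt = 0.9567 (t = 0.9567), x⁻ = (3.3028, -2.4474) → reset → x⁺ = (2.7697, -2.4329), jump to mode 2
Mode 2: flow for 0.5759 to horizon, guard not reached → x = (1.7873, -2.2658)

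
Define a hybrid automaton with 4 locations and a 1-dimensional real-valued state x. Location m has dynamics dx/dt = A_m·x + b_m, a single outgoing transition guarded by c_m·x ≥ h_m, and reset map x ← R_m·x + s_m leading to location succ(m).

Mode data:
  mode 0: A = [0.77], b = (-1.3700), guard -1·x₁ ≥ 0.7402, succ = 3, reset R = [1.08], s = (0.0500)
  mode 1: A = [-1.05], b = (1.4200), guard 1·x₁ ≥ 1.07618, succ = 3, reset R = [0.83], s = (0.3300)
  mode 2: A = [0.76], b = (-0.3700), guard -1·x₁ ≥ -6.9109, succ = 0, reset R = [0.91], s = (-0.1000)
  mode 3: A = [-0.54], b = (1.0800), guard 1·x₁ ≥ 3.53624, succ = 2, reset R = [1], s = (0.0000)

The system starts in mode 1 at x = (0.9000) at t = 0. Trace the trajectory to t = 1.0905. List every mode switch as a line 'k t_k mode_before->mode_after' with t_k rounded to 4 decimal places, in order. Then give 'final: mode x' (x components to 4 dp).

1 0.4699 1->3
final: 3 1.4444

Mode 1: guard c·x = 1.0762 hit at Δt = 0.4699 (t = 0.4699), x⁻ = (1.0762) → reset → x⁺ = (1.2232), jump to mode 3
Mode 3: flow for 0.6206 to horizon, guard not reached → x = (1.4444)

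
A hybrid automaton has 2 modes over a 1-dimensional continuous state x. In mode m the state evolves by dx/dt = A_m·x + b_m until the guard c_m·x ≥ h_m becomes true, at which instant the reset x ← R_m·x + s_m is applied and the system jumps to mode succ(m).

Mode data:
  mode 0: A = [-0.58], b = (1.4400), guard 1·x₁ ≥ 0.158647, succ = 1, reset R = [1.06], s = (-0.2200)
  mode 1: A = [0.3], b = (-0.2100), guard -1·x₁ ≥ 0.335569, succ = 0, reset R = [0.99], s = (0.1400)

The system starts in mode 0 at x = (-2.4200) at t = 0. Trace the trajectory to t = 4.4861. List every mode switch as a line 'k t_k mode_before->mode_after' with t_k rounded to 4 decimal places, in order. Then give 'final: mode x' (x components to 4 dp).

Mode 0: guard c·x = 0.1586 hit at Δt = 1.2870 (t = 1.2870), x⁻ = (0.1586) → reset → x⁺ = (-0.0518), jump to mode 1
Mode 1: guard c·x = 0.3356 hit at Δt = 1.0673 (t = 2.3543), x⁻ = (-0.3356) → reset → x⁺ = (-0.1922), jump to mode 0
Mode 0: guard c·x = 0.1586 hit at Δt = 0.2424 (t = 2.5967), x⁻ = (0.1586) → reset → x⁺ = (-0.0518), jump to mode 1
Mode 1: guard c·x = 0.3356 hit at Δt = 1.0673 (t = 3.6640), x⁻ = (-0.3356) → reset → x⁺ = (-0.1922), jump to mode 0
Mode 0: guard c·x = 0.1586 hit at Δt = 0.2424 (t = 3.9064), x⁻ = (0.1586) → reset → x⁺ = (-0.0518), jump to mode 1
Mode 1: flow for 0.5797 to horizon, guard not reached → x = (-0.1946)

1 1.2870 0->1
2 2.3543 1->0
3 2.5967 0->1
4 3.6640 1->0
5 3.9064 0->1
final: 1 -0.1946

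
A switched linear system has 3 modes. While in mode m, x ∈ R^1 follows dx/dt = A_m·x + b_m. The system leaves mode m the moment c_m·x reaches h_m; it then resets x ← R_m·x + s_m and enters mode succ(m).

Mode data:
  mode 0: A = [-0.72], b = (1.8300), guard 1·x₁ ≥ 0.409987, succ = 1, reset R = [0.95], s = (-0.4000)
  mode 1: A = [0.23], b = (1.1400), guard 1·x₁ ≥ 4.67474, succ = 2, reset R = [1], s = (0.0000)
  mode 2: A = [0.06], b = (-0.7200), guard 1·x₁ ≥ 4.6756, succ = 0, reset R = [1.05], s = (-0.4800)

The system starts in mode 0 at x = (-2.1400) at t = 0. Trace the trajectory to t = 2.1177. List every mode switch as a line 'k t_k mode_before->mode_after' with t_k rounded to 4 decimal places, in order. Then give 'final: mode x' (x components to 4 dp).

1 1.0927 0->1
final: 1 1.3044

Mode 0: guard c·x = 0.4100 hit at Δt = 1.0927 (t = 1.0927), x⁻ = (0.4100) → reset → x⁺ = (-0.0105), jump to mode 1
Mode 1: flow for 1.0250 to horizon, guard not reached → x = (1.3044)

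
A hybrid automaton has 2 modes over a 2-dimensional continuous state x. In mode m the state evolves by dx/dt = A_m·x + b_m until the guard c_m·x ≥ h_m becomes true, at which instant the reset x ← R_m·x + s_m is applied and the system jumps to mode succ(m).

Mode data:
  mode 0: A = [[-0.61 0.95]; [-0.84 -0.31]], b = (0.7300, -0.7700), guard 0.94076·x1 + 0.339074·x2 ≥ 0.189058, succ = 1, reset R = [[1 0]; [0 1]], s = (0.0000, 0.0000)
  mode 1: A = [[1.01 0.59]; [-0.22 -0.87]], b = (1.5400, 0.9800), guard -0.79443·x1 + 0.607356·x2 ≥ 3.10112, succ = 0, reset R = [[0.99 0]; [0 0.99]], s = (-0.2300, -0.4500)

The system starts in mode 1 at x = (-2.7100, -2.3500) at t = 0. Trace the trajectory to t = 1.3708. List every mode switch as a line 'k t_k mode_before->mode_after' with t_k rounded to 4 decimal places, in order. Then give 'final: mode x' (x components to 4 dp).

Mode 1: guard c·x = 3.1011 hit at Δt = 0.5832 (t = 0.5832), x⁻ = (-4.3674, -0.6067) → reset → x⁺ = (-4.5537, -1.0506), jump to mode 0
Mode 0: flow for 0.7876 to horizon, guard not reached → x = (-2.3466, 0.6470)

1 0.5832 1->0
final: 0 -2.3466 0.6470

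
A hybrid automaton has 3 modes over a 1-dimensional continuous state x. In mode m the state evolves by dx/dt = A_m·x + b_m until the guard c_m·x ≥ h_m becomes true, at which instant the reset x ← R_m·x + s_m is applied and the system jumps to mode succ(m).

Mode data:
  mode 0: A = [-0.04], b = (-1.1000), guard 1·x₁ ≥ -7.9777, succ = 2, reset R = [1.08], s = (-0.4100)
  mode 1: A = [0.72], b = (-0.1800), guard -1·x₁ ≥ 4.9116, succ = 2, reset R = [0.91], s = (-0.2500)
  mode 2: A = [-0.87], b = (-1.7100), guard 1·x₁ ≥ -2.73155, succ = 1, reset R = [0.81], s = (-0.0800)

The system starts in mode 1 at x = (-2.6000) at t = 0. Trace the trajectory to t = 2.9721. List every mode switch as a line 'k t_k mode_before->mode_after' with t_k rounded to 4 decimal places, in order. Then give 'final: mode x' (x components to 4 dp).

1 0.8249 1->2
2 2.2957 2->1
final: 1 -3.8878

Mode 1: guard c·x = 4.9116 hit at Δt = 0.8249 (t = 0.8249), x⁻ = (-4.9116) → reset → x⁺ = (-4.7196), jump to mode 2
Mode 2: guard c·x = -2.7315 hit at Δt = 1.4708 (t = 2.2957), x⁻ = (-2.7315) → reset → x⁺ = (-2.2926), jump to mode 1
Mode 1: flow for 0.6764 to horizon, guard not reached → x = (-3.8878)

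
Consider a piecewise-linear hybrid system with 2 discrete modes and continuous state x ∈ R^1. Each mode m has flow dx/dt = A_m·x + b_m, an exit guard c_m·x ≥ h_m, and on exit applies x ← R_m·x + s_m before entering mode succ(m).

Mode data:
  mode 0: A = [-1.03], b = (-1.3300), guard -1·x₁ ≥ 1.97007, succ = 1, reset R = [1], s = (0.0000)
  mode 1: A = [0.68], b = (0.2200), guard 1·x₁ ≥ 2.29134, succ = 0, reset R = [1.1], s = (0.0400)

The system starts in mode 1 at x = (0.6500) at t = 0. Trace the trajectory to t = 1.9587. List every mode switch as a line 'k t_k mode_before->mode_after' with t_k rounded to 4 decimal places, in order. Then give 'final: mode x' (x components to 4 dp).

Mode 1: guard c·x = 2.2913 hit at Δt = 1.4530 (t = 1.4530), x⁻ = (2.2913) → reset → x⁺ = (2.5605), jump to mode 0
Mode 0: flow for 0.5057 to horizon, guard not reached → x = (0.9967)

1 1.4530 1->0
final: 0 0.9967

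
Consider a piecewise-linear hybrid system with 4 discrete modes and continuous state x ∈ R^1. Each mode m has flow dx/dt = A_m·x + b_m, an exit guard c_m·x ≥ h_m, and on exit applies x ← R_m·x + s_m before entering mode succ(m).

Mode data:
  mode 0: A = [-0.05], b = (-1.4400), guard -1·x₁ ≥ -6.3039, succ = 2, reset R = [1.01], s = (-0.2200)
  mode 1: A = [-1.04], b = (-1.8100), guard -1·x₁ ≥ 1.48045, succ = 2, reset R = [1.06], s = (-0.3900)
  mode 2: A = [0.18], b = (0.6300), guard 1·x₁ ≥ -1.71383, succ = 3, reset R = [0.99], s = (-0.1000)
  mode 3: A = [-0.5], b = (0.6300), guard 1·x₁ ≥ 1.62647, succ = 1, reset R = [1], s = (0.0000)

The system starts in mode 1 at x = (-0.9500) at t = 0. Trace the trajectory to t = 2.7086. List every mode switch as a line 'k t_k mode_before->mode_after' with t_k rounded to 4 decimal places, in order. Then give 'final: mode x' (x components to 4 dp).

1 1.0693 1->2
2 1.8905 2->3
final: 3 -0.7706

Mode 1: guard c·x = 1.4805 hit at Δt = 1.0693 (t = 1.0693), x⁻ = (-1.4804) → reset → x⁺ = (-1.9593), jump to mode 2
Mode 2: guard c·x = -1.7138 hit at Δt = 0.8212 (t = 1.8905), x⁻ = (-1.7138) → reset → x⁺ = (-1.7967), jump to mode 3
Mode 3: flow for 0.8181 to horizon, guard not reached → x = (-0.7706)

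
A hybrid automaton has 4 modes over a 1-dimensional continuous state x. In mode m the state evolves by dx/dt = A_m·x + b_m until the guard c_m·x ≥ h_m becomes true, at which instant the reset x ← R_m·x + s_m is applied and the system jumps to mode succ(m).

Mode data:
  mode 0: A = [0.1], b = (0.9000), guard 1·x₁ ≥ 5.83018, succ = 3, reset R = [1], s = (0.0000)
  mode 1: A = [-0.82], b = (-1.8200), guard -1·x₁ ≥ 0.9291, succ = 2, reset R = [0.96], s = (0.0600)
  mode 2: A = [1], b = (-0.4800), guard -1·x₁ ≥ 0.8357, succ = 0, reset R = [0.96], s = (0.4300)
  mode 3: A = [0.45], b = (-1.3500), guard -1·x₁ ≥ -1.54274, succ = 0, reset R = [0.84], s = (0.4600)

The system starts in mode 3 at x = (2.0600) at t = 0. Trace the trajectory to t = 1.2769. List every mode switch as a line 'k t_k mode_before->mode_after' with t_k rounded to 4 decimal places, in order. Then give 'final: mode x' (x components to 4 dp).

Mode 3: guard c·x = -1.5427 hit at Δt = 0.9743 (t = 0.9743), x⁻ = (1.5427) → reset → x⁺ = (1.7559), jump to mode 0
Mode 0: flow for 0.3026 to horizon, guard not reached → x = (2.0864)

1 0.9743 3->0
final: 0 2.0864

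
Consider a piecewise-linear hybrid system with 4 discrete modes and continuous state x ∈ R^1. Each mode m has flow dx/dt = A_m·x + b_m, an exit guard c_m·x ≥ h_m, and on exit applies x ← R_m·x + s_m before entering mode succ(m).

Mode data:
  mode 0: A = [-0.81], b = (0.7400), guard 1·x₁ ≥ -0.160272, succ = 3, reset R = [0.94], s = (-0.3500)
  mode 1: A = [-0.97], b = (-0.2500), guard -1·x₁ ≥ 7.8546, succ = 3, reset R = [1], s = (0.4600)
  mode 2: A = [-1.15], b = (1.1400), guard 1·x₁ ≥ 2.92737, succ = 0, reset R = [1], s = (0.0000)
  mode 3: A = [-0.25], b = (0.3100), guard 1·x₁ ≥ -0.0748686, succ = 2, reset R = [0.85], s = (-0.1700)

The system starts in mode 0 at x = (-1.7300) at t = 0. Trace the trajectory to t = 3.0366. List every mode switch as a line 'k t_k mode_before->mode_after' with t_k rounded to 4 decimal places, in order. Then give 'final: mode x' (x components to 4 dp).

1 1.1122 0->3
2 2.2343 3->2
final: 2 0.5044

Mode 0: guard c·x = -0.1603 hit at Δt = 1.1122 (t = 1.1122), x⁻ = (-0.1603) → reset → x⁺ = (-0.5007), jump to mode 3
Mode 3: guard c·x = -0.0749 hit at Δt = 1.1221 (t = 2.2343), x⁻ = (-0.0749) → reset → x⁺ = (-0.2336), jump to mode 2
Mode 2: flow for 0.8023 to horizon, guard not reached → x = (0.5044)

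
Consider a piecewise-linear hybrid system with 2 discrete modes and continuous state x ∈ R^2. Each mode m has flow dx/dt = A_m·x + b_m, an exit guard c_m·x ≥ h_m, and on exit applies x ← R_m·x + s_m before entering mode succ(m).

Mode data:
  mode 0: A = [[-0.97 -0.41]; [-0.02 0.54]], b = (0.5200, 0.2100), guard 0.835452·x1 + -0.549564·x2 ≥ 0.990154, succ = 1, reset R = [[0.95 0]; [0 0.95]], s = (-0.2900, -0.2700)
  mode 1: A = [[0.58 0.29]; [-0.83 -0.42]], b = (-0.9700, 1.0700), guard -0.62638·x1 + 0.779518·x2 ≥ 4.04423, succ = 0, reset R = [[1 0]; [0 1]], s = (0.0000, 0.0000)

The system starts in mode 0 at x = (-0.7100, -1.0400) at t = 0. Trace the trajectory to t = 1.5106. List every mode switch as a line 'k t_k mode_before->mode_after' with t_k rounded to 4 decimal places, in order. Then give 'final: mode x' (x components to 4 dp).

1 0.8257 0->1
final: 1 -1.1189 -0.2720

Mode 0: guard c·x = 0.9902 hit at Δt = 0.8257 (t = 0.8257), x⁻ = (0.2632, -1.4016) → reset → x⁺ = (-0.0399, -1.6015), jump to mode 1
Mode 1: flow for 0.6849 to horizon, guard not reached → x = (-1.1189, -0.2720)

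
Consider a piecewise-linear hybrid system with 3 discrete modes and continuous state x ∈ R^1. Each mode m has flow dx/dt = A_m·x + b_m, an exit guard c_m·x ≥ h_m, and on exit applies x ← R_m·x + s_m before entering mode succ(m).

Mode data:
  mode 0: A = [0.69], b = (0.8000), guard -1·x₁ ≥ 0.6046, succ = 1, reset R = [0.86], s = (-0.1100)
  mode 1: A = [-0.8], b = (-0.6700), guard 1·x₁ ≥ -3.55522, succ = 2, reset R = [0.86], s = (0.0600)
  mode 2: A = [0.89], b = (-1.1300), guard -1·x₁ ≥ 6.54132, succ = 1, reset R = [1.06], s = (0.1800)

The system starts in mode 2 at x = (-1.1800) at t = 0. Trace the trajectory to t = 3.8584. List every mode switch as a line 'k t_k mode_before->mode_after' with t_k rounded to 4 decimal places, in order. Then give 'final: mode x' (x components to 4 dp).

1 1.3029 2->1
2 2.2753 1->2
3 2.9546 2->1
final: 1 -3.7085

Mode 2: guard c·x = 6.5413 hit at Δt = 1.3029 (t = 1.3029), x⁻ = (-6.5413) → reset → x⁺ = (-6.7538), jump to mode 1
Mode 1: guard c·x = -3.5552 hit at Δt = 0.9724 (t = 2.2753), x⁻ = (-3.5552) → reset → x⁺ = (-2.9975), jump to mode 2
Mode 2: guard c·x = 6.5413 hit at Δt = 0.6793 (t = 2.9546), x⁻ = (-6.5413) → reset → x⁺ = (-6.7538), jump to mode 1
Mode 1: flow for 0.9038 to horizon, guard not reached → x = (-3.7085)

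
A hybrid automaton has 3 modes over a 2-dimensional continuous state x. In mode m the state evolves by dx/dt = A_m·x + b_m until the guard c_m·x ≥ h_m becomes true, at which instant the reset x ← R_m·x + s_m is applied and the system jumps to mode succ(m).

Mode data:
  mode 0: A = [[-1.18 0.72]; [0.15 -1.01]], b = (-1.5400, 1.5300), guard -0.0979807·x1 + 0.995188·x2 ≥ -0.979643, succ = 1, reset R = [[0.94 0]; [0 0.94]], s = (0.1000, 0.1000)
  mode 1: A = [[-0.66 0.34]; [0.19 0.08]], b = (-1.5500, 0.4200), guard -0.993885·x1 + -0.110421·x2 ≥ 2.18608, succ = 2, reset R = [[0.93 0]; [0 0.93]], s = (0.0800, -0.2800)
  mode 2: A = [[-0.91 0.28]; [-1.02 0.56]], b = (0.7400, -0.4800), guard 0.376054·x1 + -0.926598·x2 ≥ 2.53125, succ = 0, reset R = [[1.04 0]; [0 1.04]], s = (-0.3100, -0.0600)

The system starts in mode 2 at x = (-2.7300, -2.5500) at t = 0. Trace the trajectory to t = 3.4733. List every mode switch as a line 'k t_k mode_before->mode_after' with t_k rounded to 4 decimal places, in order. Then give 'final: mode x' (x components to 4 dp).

Mode 2: guard c·x = 2.5312 hit at Δt = 1.3997 (t = 1.3997), x⁻ = (-0.7518, -3.0369) → reset → x⁺ = (-1.0918, -3.2183), jump to mode 0
Mode 0: guard c·x = -0.9796 hit at Δt = 0.6051 (t = 2.0048), x⁻ = (-1.8116, -1.1627) → reset → x⁺ = (-1.6029, -0.9930), jump to mode 1
Mode 1: guard c·x = 2.1861 hit at Δt = 0.7390 (t = 2.7438), x⁻ = (-2.0881, -1.0031) → reset → x⁺ = (-1.8619, -1.2129), jump to mode 2
Mode 2: flow for 0.7295 to horizon, guard not reached → x = (-0.7251, -1.0887)

1 1.3997 2->0
2 2.0048 0->1
3 2.7438 1->2
final: 2 -0.7251 -1.0887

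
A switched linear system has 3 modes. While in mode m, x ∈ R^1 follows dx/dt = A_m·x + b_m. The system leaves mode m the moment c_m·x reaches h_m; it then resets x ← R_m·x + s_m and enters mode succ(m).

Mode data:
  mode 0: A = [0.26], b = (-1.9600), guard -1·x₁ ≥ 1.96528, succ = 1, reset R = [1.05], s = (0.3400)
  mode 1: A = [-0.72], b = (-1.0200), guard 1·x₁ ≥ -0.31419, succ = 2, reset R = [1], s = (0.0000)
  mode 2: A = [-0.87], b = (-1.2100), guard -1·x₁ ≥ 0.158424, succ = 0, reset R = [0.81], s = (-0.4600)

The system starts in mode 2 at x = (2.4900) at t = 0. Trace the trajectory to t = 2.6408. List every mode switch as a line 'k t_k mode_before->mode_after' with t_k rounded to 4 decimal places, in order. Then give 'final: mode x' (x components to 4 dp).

Mode 2: guard c·x = 0.1584 hit at Δt = 1.3185 (t = 1.3185), x⁻ = (-0.1584) → reset → x⁺ = (-0.5883), jump to mode 0
Mode 0: guard c·x = 1.9653 hit at Δt = 0.6020 (t = 1.9205), x⁻ = (-1.9653) → reset → x⁺ = (-1.7235), jump to mode 1
Mode 1: flow for 0.7203 to horizon, guard not reached → x = (-1.5994)

1 1.3185 2->0
2 1.9205 0->1
final: 1 -1.5994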